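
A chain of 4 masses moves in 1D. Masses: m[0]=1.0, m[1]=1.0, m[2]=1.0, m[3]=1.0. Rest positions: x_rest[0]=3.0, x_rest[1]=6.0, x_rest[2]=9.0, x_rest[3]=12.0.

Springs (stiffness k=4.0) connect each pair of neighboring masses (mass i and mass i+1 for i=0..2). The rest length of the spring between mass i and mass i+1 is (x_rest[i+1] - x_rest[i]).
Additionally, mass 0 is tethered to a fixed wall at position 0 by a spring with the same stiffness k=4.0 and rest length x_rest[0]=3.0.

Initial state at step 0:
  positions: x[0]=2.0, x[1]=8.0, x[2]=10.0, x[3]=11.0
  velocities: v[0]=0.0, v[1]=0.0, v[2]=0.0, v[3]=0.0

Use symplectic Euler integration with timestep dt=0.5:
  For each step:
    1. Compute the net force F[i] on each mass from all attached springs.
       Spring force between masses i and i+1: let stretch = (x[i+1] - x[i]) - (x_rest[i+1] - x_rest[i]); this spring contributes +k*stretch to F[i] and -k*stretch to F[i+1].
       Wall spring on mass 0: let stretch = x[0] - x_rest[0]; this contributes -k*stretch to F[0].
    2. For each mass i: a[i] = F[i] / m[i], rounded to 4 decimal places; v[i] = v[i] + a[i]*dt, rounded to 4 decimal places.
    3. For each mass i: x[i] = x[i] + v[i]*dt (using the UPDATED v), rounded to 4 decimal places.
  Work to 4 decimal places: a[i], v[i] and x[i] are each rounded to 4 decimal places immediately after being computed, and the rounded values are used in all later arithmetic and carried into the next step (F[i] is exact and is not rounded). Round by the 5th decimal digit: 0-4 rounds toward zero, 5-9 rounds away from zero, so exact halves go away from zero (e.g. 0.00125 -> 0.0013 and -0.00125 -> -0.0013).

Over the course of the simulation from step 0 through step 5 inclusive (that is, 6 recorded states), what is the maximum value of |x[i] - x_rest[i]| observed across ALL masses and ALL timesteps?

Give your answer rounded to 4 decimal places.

Answer: 3.0000

Derivation:
Step 0: x=[2.0000 8.0000 10.0000 11.0000] v=[0.0000 0.0000 0.0000 0.0000]
Step 1: x=[6.0000 4.0000 9.0000 13.0000] v=[8.0000 -8.0000 -2.0000 4.0000]
Step 2: x=[2.0000 7.0000 7.0000 14.0000] v=[-8.0000 6.0000 -4.0000 2.0000]
Step 3: x=[1.0000 5.0000 12.0000 11.0000] v=[-2.0000 -4.0000 10.0000 -6.0000]
Step 4: x=[3.0000 6.0000 9.0000 12.0000] v=[4.0000 2.0000 -6.0000 2.0000]
Step 5: x=[5.0000 7.0000 6.0000 13.0000] v=[4.0000 2.0000 -6.0000 2.0000]
Max displacement = 3.0000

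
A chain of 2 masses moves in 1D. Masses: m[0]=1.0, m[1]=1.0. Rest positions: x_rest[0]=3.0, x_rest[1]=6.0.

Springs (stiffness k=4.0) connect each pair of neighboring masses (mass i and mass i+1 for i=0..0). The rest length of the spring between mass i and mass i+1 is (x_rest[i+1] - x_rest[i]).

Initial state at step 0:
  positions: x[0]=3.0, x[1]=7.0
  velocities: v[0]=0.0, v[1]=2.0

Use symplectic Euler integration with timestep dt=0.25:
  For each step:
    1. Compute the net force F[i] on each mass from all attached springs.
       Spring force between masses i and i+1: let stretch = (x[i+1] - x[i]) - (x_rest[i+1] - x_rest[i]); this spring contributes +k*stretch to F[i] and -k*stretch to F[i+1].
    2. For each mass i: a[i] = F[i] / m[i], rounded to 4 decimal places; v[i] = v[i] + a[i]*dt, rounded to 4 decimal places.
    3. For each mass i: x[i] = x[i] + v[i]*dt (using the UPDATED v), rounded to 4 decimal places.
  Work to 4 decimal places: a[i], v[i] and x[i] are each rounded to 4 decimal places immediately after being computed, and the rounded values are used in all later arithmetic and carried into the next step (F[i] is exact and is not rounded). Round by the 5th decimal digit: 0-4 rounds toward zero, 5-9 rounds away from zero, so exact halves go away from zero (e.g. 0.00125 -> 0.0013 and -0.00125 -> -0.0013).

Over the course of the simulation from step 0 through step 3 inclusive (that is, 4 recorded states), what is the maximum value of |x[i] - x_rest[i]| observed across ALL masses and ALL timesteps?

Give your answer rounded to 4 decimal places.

Step 0: x=[3.0000 7.0000] v=[0.0000 2.0000]
Step 1: x=[3.2500 7.2500] v=[1.0000 1.0000]
Step 2: x=[3.7500 7.2500] v=[2.0000 0.0000]
Step 3: x=[4.3750 7.1250] v=[2.5000 -0.5000]
Max displacement = 1.3750

Answer: 1.3750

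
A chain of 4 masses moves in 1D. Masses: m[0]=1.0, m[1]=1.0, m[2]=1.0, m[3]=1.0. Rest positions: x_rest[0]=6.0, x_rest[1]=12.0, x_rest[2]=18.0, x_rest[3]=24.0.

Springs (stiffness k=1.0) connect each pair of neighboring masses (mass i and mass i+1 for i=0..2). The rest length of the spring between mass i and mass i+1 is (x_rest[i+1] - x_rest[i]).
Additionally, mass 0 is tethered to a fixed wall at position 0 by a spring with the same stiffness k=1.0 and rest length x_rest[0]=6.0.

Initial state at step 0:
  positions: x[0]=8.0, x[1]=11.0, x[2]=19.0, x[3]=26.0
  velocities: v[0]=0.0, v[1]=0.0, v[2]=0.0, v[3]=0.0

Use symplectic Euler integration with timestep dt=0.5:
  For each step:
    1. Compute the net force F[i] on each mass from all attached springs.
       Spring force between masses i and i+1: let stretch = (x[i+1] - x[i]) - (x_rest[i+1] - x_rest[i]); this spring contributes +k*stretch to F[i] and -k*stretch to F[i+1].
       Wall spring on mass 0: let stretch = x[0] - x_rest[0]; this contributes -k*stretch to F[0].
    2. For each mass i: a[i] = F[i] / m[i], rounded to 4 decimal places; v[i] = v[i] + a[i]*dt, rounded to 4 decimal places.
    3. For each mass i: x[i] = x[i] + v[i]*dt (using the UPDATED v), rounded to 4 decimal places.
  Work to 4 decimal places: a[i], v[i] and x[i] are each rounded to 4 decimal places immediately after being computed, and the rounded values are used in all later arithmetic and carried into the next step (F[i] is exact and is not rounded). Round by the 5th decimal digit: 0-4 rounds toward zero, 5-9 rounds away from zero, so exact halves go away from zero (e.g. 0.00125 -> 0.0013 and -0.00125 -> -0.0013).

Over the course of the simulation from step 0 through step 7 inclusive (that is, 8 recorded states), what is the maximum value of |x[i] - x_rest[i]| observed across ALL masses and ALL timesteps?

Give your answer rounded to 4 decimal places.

Answer: 2.3282

Derivation:
Step 0: x=[8.0000 11.0000 19.0000 26.0000] v=[0.0000 0.0000 0.0000 0.0000]
Step 1: x=[6.7500 12.2500 18.7500 25.7500] v=[-2.5000 2.5000 -0.5000 -0.5000]
Step 2: x=[5.1875 13.7500 18.6250 25.2500] v=[-3.1250 3.0000 -0.2500 -1.0000]
Step 3: x=[4.4688 14.3282 18.9375 24.5938] v=[-1.4375 1.1563 0.6250 -1.3125]
Step 4: x=[5.0977 13.5938 19.5118 24.0235] v=[1.2578 -1.4688 1.1485 -1.1407]
Step 5: x=[6.5762 12.2149 19.7345 23.8252] v=[2.9570 -2.7579 0.4454 -0.3966]
Step 6: x=[7.8204 11.3062 19.1000 24.1043] v=[2.4883 -1.8175 -1.2691 0.5581]
Step 7: x=[7.9809 11.4745 17.7681 24.6323] v=[0.3210 0.3365 -2.6639 1.0560]
Max displacement = 2.3282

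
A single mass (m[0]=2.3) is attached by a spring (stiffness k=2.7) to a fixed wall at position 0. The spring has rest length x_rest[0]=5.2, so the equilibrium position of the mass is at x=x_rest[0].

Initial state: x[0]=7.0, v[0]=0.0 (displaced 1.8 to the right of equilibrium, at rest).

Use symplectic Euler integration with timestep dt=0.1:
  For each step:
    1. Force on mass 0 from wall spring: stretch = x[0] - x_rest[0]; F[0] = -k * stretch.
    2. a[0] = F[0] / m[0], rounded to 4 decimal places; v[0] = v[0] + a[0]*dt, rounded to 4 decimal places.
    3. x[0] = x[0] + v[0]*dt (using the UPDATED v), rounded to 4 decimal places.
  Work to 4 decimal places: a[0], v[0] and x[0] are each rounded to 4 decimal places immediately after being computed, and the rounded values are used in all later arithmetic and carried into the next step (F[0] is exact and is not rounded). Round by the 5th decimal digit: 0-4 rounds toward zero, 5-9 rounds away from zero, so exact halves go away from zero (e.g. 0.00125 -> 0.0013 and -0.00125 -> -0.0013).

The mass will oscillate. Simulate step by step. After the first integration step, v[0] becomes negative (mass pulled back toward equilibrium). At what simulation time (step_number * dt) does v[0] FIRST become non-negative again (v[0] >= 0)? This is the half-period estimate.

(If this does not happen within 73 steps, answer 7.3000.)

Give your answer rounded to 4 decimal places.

Answer: 2.9000

Derivation:
Step 0: x=[7.0000] v=[0.0000]
Step 1: x=[6.9789] v=[-0.2113]
Step 2: x=[6.9369] v=[-0.4201]
Step 3: x=[6.8745] v=[-0.6240]
Step 4: x=[6.7924] v=[-0.8206]
Step 5: x=[6.6917] v=[-1.0075]
Step 6: x=[6.5734] v=[-1.1826]
Step 7: x=[6.4390] v=[-1.3438]
Step 8: x=[6.2901] v=[-1.4893]
Step 9: x=[6.1284] v=[-1.6173]
Step 10: x=[5.9558] v=[-1.7263]
Step 11: x=[5.7743] v=[-1.8150]
Step 12: x=[5.5861] v=[-1.8824]
Step 13: x=[5.3933] v=[-1.9277]
Step 14: x=[5.1983] v=[-1.9504]
Step 15: x=[5.0033] v=[-1.9502]
Step 16: x=[4.8106] v=[-1.9271]
Step 17: x=[4.6225] v=[-1.8814]
Step 18: x=[4.4411] v=[-1.8136]
Step 19: x=[4.2687] v=[-1.7245]
Step 20: x=[4.1072] v=[-1.6152]
Step 21: x=[3.9585] v=[-1.4869]
Step 22: x=[3.8244] v=[-1.3412]
Step 23: x=[3.7064] v=[-1.1797]
Step 24: x=[3.6060] v=[-1.0044]
Step 25: x=[3.5243] v=[-0.8173]
Step 26: x=[3.4622] v=[-0.6206]
Step 27: x=[3.4205] v=[-0.4166]
Step 28: x=[3.3997] v=[-0.2077]
Step 29: x=[3.4001] v=[0.0036]
First v>=0 after going negative at step 29, time=2.9000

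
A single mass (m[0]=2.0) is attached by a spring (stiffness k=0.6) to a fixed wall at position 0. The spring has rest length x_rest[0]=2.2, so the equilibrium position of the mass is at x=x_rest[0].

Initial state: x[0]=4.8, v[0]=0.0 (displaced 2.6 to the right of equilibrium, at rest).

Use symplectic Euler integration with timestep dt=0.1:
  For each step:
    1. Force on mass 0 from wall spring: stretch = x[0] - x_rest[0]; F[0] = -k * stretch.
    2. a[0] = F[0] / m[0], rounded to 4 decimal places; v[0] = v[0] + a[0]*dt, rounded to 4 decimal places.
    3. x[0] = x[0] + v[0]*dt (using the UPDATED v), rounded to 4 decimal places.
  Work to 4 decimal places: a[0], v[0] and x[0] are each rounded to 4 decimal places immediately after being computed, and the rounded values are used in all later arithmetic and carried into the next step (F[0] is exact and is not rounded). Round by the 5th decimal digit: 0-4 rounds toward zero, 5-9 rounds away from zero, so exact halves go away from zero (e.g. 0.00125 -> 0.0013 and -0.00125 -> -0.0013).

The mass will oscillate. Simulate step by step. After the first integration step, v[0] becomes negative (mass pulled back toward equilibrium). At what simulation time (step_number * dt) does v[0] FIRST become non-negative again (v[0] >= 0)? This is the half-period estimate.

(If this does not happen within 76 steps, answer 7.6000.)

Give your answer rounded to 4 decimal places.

Step 0: x=[4.8000] v=[0.0000]
Step 1: x=[4.7922] v=[-0.0780]
Step 2: x=[4.7766] v=[-0.1558]
Step 3: x=[4.7533] v=[-0.2331]
Step 4: x=[4.7223] v=[-0.3097]
Step 5: x=[4.6838] v=[-0.3854]
Step 6: x=[4.6378] v=[-0.4599]
Step 7: x=[4.5845] v=[-0.5330]
Step 8: x=[4.5241] v=[-0.6045]
Step 9: x=[4.4567] v=[-0.6742]
Step 10: x=[4.3825] v=[-0.7419]
Step 11: x=[4.3018] v=[-0.8074]
Step 12: x=[4.2148] v=[-0.8705]
Step 13: x=[4.1217] v=[-0.9309]
Step 14: x=[4.0228] v=[-0.9886]
Step 15: x=[3.9185] v=[-1.0433]
Step 16: x=[3.8090] v=[-1.0949]
Step 17: x=[3.6947] v=[-1.1432]
Step 18: x=[3.5759] v=[-1.1880]
Step 19: x=[3.4530] v=[-1.2293]
Step 20: x=[3.3263] v=[-1.2669]
Step 21: x=[3.1962] v=[-1.3007]
Step 22: x=[3.0631] v=[-1.3306]
Step 23: x=[2.9275] v=[-1.3565]
Step 24: x=[2.7897] v=[-1.3783]
Step 25: x=[2.6501] v=[-1.3960]
Step 26: x=[2.5092] v=[-1.4095]
Step 27: x=[2.3673] v=[-1.4188]
Step 28: x=[2.2249] v=[-1.4238]
Step 29: x=[2.0824] v=[-1.4246]
Step 30: x=[1.9403] v=[-1.4211]
Step 31: x=[1.7990] v=[-1.4133]
Step 32: x=[1.6589] v=[-1.4013]
Step 33: x=[1.5204] v=[-1.3851]
Step 34: x=[1.3839] v=[-1.3647]
Step 35: x=[1.2499] v=[-1.3402]
Step 36: x=[1.1187] v=[-1.3117]
Step 37: x=[0.9908] v=[-1.2793]
Step 38: x=[0.8665] v=[-1.2430]
Step 39: x=[0.7462] v=[-1.2030]
Step 40: x=[0.6303] v=[-1.1594]
Step 41: x=[0.5191] v=[-1.1123]
Step 42: x=[0.4129] v=[-1.0619]
Step 43: x=[0.3121] v=[-1.0083]
Step 44: x=[0.2169] v=[-0.9517]
Step 45: x=[0.1277] v=[-0.8922]
Step 46: x=[0.0447] v=[-0.8300]
Step 47: x=[-0.0318] v=[-0.7653]
Step 48: x=[-0.1016] v=[-0.6984]
Step 49: x=[-0.1645] v=[-0.6294]
Step 50: x=[-0.2204] v=[-0.5585]
Step 51: x=[-0.2690] v=[-0.4859]
Step 52: x=[-0.3102] v=[-0.4118]
Step 53: x=[-0.3439] v=[-0.3365]
Step 54: x=[-0.3699] v=[-0.2602]
Step 55: x=[-0.3882] v=[-0.1831]
Step 56: x=[-0.3988] v=[-0.1055]
Step 57: x=[-0.4016] v=[-0.0275]
Step 58: x=[-0.3965] v=[0.0506]
First v>=0 after going negative at step 58, time=5.8000

Answer: 5.8000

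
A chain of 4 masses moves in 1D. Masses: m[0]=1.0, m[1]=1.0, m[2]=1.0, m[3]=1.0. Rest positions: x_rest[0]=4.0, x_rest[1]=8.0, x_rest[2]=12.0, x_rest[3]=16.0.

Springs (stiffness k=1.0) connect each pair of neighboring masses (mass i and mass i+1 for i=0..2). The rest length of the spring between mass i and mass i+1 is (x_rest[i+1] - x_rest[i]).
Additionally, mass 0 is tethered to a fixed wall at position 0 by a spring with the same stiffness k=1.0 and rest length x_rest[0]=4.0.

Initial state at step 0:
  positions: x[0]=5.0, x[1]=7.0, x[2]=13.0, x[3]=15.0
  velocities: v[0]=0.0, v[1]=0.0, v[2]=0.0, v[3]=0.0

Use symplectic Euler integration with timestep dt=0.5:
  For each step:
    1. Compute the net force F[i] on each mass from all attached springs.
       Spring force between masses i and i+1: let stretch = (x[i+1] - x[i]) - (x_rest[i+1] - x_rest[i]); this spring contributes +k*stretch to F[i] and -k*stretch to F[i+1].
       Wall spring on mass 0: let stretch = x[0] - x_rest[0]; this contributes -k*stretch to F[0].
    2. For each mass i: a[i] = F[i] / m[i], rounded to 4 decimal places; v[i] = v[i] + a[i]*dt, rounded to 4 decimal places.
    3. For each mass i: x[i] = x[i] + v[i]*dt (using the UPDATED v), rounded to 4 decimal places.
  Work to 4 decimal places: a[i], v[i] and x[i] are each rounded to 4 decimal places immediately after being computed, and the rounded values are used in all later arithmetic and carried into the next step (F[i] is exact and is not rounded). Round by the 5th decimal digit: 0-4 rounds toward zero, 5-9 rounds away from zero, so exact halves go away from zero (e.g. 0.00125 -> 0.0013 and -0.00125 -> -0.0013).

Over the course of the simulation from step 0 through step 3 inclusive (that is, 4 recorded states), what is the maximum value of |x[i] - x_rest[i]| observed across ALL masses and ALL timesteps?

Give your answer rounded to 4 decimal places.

Answer: 1.3906

Derivation:
Step 0: x=[5.0000 7.0000 13.0000 15.0000] v=[0.0000 0.0000 0.0000 0.0000]
Step 1: x=[4.2500 8.0000 12.0000 15.5000] v=[-1.5000 2.0000 -2.0000 1.0000]
Step 2: x=[3.3750 9.0625 10.8750 16.1250] v=[-1.7500 2.1250 -2.2500 1.2500]
Step 3: x=[3.0781 9.1563 10.6094 16.4375] v=[-0.5938 0.1875 -0.5313 0.6250]
Max displacement = 1.3906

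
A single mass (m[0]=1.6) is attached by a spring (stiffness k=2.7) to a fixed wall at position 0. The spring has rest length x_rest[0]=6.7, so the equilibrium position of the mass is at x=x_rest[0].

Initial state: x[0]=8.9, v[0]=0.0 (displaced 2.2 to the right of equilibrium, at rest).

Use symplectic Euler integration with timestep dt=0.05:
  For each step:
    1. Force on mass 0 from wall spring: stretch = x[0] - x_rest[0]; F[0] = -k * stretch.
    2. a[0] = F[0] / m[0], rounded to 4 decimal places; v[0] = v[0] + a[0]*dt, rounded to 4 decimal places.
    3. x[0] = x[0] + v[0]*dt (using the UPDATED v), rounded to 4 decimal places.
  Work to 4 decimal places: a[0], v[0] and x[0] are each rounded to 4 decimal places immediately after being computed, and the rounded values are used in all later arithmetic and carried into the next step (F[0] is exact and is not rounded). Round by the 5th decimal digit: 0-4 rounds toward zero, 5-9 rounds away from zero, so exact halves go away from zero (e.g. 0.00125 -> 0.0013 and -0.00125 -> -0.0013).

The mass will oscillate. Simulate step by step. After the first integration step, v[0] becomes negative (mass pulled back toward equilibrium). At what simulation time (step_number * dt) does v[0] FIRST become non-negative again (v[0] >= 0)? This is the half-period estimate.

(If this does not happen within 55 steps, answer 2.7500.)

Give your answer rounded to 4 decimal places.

Answer: 2.4500

Derivation:
Step 0: x=[8.9000] v=[0.0000]
Step 1: x=[8.8907] v=[-0.1856]
Step 2: x=[8.8722] v=[-0.3704]
Step 3: x=[8.8445] v=[-0.5537]
Step 4: x=[8.8078] v=[-0.7346]
Step 5: x=[8.7622] v=[-0.9124]
Step 6: x=[8.7079] v=[-1.0864]
Step 7: x=[8.6451] v=[-1.2558]
Step 8: x=[8.5741] v=[-1.4199]
Step 9: x=[8.4952] v=[-1.5780]
Step 10: x=[8.4087] v=[-1.7295]
Step 11: x=[8.3150] v=[-1.8737]
Step 12: x=[8.2145] v=[-2.0100]
Step 13: x=[8.1076] v=[-2.1378]
Step 14: x=[7.9948] v=[-2.2566]
Step 15: x=[7.8765] v=[-2.3659]
Step 16: x=[7.7532] v=[-2.4652]
Step 17: x=[7.6255] v=[-2.5541]
Step 18: x=[7.4939] v=[-2.6322]
Step 19: x=[7.3589] v=[-2.6992]
Step 20: x=[7.2212] v=[-2.7548]
Step 21: x=[7.0813] v=[-2.7988]
Step 22: x=[6.9398] v=[-2.8310]
Step 23: x=[6.7972] v=[-2.8512]
Step 24: x=[6.6542] v=[-2.8594]
Step 25: x=[6.5114] v=[-2.8555]
Step 26: x=[6.3694] v=[-2.8396]
Step 27: x=[6.2288] v=[-2.8117]
Step 28: x=[6.0902] v=[-2.7719]
Step 29: x=[5.9542] v=[-2.7205]
Step 30: x=[5.8213] v=[-2.6576]
Step 31: x=[5.6921] v=[-2.5835]
Step 32: x=[5.5672] v=[-2.4985]
Step 33: x=[5.4471] v=[-2.4029]
Step 34: x=[5.3322] v=[-2.2972]
Step 35: x=[5.2231] v=[-2.1818]
Step 36: x=[5.1202] v=[-2.0572]
Step 37: x=[5.0240] v=[-1.9239]
Step 38: x=[4.9349] v=[-1.7825]
Step 39: x=[4.8532] v=[-1.6336]
Step 40: x=[4.7793] v=[-1.4778]
Step 41: x=[4.7135] v=[-1.3157]
Step 42: x=[4.6561] v=[-1.1481]
Step 43: x=[4.6073] v=[-0.9756]
Step 44: x=[4.5674] v=[-0.7990]
Step 45: x=[4.5364] v=[-0.6191]
Step 46: x=[4.5146] v=[-0.4365]
Step 47: x=[4.5020] v=[-0.2521]
Step 48: x=[4.4987] v=[-0.0666]
Step 49: x=[4.5047] v=[0.1191]
First v>=0 after going negative at step 49, time=2.4500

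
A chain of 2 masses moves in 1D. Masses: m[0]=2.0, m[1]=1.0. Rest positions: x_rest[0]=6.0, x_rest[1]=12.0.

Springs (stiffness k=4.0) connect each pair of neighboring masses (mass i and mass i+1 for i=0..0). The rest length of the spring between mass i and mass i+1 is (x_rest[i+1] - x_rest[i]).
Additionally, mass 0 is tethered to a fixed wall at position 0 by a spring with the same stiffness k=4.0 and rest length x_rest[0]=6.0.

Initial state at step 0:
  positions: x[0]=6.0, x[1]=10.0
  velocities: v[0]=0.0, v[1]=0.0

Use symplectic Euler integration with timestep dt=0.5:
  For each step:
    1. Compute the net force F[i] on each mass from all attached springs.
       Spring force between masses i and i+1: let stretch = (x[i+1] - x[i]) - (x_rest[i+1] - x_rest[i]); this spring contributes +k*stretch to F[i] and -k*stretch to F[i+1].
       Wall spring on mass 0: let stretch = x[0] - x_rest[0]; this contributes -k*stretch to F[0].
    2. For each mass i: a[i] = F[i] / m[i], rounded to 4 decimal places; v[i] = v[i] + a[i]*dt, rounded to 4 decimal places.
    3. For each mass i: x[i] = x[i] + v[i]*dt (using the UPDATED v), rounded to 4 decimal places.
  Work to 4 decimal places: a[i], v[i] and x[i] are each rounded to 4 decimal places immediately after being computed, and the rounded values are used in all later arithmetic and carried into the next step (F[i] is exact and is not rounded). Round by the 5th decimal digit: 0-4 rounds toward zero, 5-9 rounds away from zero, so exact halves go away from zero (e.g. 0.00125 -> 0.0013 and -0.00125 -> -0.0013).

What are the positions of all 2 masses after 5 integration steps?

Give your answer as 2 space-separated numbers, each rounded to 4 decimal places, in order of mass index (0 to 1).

Answer: 6.7500 13.0000

Derivation:
Step 0: x=[6.0000 10.0000] v=[0.0000 0.0000]
Step 1: x=[5.0000 12.0000] v=[-2.0000 4.0000]
Step 2: x=[5.0000 13.0000] v=[0.0000 2.0000]
Step 3: x=[6.5000 12.0000] v=[3.0000 -2.0000]
Step 4: x=[7.5000 11.5000] v=[2.0000 -1.0000]
Step 5: x=[6.7500 13.0000] v=[-1.5000 3.0000]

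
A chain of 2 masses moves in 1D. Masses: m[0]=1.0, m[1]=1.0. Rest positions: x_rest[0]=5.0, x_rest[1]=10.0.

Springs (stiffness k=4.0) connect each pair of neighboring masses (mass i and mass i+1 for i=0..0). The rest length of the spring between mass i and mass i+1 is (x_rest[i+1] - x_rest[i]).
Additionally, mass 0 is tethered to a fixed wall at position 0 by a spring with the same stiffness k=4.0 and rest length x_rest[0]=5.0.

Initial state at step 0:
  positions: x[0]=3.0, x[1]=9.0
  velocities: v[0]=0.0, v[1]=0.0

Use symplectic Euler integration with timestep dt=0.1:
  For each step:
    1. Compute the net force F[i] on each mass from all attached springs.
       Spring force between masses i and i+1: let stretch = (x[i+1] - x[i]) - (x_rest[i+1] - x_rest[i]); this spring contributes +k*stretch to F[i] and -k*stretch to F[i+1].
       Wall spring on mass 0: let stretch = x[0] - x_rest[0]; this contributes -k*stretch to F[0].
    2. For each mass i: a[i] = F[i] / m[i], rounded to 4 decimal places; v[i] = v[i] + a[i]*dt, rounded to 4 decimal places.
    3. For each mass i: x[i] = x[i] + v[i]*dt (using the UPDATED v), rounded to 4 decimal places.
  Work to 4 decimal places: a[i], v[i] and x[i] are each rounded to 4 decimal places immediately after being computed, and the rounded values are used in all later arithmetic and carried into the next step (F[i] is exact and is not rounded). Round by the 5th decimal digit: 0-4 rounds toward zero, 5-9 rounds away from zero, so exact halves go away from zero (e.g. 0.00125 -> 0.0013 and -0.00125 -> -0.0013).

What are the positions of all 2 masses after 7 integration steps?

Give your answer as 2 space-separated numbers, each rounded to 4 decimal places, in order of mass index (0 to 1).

Step 0: x=[3.0000 9.0000] v=[0.0000 0.0000]
Step 1: x=[3.1200 8.9600] v=[1.2000 -0.4000]
Step 2: x=[3.3488 8.8864] v=[2.2880 -0.7360]
Step 3: x=[3.6652 8.7913] v=[3.1635 -0.9510]
Step 4: x=[4.0400 8.6912] v=[3.7479 -1.0014]
Step 5: x=[4.4392 8.6050] v=[3.9924 -0.8619]
Step 6: x=[4.8275 8.5522] v=[3.8830 -0.5282]
Step 7: x=[5.1717 8.5504] v=[3.4419 -0.0181]

Answer: 5.1717 8.5504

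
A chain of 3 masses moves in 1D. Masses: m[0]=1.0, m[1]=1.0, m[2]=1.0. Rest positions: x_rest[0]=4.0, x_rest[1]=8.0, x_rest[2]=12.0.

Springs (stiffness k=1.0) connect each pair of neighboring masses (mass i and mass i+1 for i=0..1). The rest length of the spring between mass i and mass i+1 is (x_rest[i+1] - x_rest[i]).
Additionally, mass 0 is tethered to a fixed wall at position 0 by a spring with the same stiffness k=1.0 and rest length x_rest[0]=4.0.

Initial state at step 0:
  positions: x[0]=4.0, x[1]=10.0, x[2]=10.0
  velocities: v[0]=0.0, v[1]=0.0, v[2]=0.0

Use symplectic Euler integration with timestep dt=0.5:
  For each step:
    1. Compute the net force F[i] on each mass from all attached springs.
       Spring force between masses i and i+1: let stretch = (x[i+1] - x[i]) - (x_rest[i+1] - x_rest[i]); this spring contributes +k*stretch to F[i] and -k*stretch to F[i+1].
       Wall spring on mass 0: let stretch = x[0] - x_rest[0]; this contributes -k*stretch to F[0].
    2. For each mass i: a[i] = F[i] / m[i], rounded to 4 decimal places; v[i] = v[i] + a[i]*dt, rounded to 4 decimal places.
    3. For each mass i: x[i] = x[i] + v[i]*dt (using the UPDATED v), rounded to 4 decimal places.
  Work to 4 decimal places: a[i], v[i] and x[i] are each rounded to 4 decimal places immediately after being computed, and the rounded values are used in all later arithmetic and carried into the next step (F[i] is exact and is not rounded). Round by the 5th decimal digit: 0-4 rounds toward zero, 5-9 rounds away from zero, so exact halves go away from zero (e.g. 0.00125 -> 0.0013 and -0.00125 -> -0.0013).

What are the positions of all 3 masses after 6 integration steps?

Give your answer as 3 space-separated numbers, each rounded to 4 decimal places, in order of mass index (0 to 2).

Step 0: x=[4.0000 10.0000 10.0000] v=[0.0000 0.0000 0.0000]
Step 1: x=[4.5000 8.5000 11.0000] v=[1.0000 -3.0000 2.0000]
Step 2: x=[4.8750 6.6250 12.3750] v=[0.7500 -3.7500 2.7500]
Step 3: x=[4.4688 5.7500 13.3125] v=[-0.8125 -1.7500 1.8750]
Step 4: x=[3.2657 6.4454 13.3594] v=[-2.4063 1.3907 0.0938]
Step 5: x=[2.0411 8.0744 12.6778] v=[-2.4493 3.2579 -1.3632]
Step 6: x=[1.8145 9.3459 11.8454] v=[-0.4532 2.5430 -1.6649]

Answer: 1.8145 9.3459 11.8454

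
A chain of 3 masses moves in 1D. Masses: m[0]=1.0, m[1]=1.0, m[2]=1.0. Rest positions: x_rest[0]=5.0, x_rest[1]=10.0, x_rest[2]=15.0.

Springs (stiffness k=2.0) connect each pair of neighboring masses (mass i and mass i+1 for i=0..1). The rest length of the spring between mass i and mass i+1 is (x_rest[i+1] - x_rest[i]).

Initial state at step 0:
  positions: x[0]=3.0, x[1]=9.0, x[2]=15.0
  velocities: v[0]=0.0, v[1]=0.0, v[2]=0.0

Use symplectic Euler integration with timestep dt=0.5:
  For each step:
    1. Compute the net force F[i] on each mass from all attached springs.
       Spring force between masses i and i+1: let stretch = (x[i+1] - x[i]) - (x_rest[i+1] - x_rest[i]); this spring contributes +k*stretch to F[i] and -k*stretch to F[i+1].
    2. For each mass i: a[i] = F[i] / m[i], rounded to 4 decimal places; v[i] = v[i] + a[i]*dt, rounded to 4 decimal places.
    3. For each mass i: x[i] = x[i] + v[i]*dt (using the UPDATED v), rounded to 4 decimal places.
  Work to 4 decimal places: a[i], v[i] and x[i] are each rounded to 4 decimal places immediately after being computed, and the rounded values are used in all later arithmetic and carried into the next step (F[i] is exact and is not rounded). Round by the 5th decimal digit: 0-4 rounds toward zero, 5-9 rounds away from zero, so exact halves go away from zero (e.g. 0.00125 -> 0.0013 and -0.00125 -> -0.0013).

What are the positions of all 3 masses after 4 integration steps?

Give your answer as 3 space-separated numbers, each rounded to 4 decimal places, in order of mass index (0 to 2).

Answer: 5.0625 9.0000 12.9375

Derivation:
Step 0: x=[3.0000 9.0000 15.0000] v=[0.0000 0.0000 0.0000]
Step 1: x=[3.5000 9.0000 14.5000] v=[1.0000 0.0000 -1.0000]
Step 2: x=[4.2500 9.0000 13.7500] v=[1.5000 0.0000 -1.5000]
Step 3: x=[4.8750 9.0000 13.1250] v=[1.2500 0.0000 -1.2500]
Step 4: x=[5.0625 9.0000 12.9375] v=[0.3750 0.0000 -0.3750]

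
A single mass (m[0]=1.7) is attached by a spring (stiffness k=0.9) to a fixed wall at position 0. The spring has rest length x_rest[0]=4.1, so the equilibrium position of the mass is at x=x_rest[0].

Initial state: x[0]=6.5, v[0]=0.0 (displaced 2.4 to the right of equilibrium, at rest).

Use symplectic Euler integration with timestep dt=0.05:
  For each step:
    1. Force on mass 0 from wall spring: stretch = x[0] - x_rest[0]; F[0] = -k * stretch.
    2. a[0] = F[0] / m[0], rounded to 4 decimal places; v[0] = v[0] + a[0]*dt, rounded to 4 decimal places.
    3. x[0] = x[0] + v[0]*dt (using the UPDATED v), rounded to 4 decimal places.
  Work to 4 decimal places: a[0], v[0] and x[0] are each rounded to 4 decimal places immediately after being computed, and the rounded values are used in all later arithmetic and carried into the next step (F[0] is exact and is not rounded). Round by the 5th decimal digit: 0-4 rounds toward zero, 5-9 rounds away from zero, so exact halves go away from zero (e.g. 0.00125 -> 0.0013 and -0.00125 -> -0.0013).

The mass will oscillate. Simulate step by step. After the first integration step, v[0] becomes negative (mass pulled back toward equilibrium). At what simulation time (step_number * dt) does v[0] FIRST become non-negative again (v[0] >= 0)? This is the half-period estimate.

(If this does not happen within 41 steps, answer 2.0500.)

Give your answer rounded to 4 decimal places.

Answer: 2.0500

Derivation:
Step 0: x=[6.5000] v=[0.0000]
Step 1: x=[6.4968] v=[-0.0635]
Step 2: x=[6.4905] v=[-0.1269]
Step 3: x=[6.4810] v=[-0.1902]
Step 4: x=[6.4683] v=[-0.2532]
Step 5: x=[6.4525] v=[-0.3159]
Step 6: x=[6.4336] v=[-0.3782]
Step 7: x=[6.4116] v=[-0.4400]
Step 8: x=[6.3865] v=[-0.5012]
Step 9: x=[6.3584] v=[-0.5617]
Step 10: x=[6.3273] v=[-0.6215]
Step 11: x=[6.2933] v=[-0.6805]
Step 12: x=[6.2564] v=[-0.7386]
Step 13: x=[6.2166] v=[-0.7957]
Step 14: x=[6.1740] v=[-0.8517]
Step 15: x=[6.1287] v=[-0.9066]
Step 16: x=[6.0807] v=[-0.9603]
Step 17: x=[6.0301] v=[-1.0127]
Step 18: x=[5.9769] v=[-1.0638]
Step 19: x=[5.9212] v=[-1.1135]
Step 20: x=[5.8631] v=[-1.1617]
Step 21: x=[5.8027] v=[-1.2084]
Step 22: x=[5.7400] v=[-1.2535]
Step 23: x=[5.6752] v=[-1.2969]
Step 24: x=[5.6083] v=[-1.3386]
Step 25: x=[5.5394] v=[-1.3785]
Step 26: x=[5.4686] v=[-1.4166]
Step 27: x=[5.3960] v=[-1.4528]
Step 28: x=[5.3216] v=[-1.4871]
Step 29: x=[5.2456] v=[-1.5194]
Step 30: x=[5.1681] v=[-1.5497]
Step 31: x=[5.0892] v=[-1.5780]
Step 32: x=[5.0090] v=[-1.6042]
Step 33: x=[4.9276] v=[-1.6283]
Step 34: x=[4.8451] v=[-1.6502]
Step 35: x=[4.7616] v=[-1.6699]
Step 36: x=[4.6772] v=[-1.6874]
Step 37: x=[4.5921] v=[-1.7027]
Step 38: x=[4.5063] v=[-1.7157]
Step 39: x=[4.4200] v=[-1.7265]
Step 40: x=[4.3333] v=[-1.7350]
Step 41: x=[4.2462] v=[-1.7412]
v[0] did not become non-negative within 41 steps; using fallback time=2.0500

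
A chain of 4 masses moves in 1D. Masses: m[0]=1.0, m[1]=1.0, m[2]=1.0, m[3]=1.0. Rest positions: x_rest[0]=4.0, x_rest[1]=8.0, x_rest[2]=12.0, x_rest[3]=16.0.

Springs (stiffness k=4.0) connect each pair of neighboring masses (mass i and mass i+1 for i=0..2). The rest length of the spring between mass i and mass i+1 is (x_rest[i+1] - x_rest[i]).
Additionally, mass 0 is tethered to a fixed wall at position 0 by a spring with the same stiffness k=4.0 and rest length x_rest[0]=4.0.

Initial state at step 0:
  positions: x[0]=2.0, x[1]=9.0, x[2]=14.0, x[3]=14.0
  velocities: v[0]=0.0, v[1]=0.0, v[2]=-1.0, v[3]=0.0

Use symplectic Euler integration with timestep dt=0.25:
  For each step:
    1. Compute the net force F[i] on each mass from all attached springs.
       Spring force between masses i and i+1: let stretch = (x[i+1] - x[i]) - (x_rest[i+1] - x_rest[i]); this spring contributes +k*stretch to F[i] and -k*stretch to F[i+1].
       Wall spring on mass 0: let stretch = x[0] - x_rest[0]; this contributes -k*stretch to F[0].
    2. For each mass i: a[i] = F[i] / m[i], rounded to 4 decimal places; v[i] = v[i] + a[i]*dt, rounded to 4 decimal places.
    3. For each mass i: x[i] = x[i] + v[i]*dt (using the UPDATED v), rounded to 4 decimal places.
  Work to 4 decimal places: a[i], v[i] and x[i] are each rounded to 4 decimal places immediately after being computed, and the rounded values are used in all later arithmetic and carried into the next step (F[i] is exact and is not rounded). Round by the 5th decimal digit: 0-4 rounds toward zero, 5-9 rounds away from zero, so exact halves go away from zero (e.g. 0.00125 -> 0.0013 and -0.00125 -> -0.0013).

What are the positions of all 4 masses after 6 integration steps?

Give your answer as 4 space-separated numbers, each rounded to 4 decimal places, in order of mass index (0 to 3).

Step 0: x=[2.0000 9.0000 14.0000 14.0000] v=[0.0000 0.0000 -1.0000 0.0000]
Step 1: x=[3.2500 8.5000 12.5000 15.0000] v=[5.0000 -2.0000 -6.0000 4.0000]
Step 2: x=[5.0000 7.6875 10.6250 16.3750] v=[7.0000 -3.2500 -7.5000 5.5000]
Step 3: x=[6.1719 6.9375 9.4531 17.3125] v=[4.6875 -3.0000 -4.6875 3.7500]
Step 4: x=[5.9922 6.6250 9.6172 17.2852] v=[-0.7188 -1.2500 0.6563 -0.1094]
Step 5: x=[4.4727 6.9024 10.9502 16.3409] v=[-6.0782 1.1094 5.3321 -3.7774]
Step 6: x=[2.4424 7.5843 12.6190 15.0489] v=[-8.1212 2.7275 6.6750 -5.1681]

Answer: 2.4424 7.5843 12.6190 15.0489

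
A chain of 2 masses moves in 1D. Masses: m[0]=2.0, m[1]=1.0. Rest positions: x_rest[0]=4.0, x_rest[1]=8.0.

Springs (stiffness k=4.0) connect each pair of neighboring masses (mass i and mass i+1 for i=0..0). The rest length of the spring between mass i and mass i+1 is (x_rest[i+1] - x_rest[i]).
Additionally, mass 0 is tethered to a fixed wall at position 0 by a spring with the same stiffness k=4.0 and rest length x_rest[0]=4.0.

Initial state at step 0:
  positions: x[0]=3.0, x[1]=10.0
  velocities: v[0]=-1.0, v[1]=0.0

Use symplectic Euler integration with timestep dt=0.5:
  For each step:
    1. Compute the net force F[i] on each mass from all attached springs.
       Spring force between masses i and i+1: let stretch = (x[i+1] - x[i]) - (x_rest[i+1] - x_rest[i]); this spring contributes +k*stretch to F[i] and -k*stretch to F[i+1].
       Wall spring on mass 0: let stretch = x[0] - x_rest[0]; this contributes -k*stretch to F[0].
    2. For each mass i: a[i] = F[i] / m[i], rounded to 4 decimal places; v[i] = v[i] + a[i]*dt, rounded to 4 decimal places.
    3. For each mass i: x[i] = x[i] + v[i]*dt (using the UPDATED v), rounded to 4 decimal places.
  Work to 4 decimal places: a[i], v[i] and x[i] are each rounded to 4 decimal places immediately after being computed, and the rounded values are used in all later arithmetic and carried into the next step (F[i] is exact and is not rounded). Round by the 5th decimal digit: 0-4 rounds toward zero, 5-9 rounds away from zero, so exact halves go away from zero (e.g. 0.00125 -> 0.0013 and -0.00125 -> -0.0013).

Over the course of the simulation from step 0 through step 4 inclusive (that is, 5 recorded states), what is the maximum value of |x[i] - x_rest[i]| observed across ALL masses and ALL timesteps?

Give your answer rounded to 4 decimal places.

Step 0: x=[3.0000 10.0000] v=[-1.0000 0.0000]
Step 1: x=[4.5000 7.0000] v=[3.0000 -6.0000]
Step 2: x=[5.0000 5.5000] v=[1.0000 -3.0000]
Step 3: x=[3.2500 7.5000] v=[-3.5000 4.0000]
Step 4: x=[2.0000 9.2500] v=[-2.5000 3.5000]
Max displacement = 2.5000

Answer: 2.5000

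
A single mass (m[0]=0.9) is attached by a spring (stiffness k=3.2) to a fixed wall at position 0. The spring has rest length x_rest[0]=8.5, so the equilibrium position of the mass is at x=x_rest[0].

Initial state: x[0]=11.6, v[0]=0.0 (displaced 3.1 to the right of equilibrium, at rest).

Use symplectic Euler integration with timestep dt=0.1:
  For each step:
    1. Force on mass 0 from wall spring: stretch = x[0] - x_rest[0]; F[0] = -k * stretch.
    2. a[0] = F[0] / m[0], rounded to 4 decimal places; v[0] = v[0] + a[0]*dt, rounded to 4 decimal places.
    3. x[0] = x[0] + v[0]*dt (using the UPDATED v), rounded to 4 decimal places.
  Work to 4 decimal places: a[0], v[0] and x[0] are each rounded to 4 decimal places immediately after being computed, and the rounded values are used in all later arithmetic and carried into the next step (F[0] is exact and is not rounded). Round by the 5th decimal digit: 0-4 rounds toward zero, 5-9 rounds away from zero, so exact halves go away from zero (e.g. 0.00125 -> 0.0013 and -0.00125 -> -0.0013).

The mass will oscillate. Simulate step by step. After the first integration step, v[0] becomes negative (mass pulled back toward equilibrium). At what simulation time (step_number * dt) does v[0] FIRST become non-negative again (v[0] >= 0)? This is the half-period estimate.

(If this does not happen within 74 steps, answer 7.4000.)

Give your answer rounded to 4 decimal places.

Step 0: x=[11.6000] v=[0.0000]
Step 1: x=[11.4898] v=[-1.1022]
Step 2: x=[11.2733] v=[-2.1652]
Step 3: x=[10.9582] v=[-3.1513]
Step 4: x=[10.5557] v=[-4.0253]
Step 5: x=[10.0801] v=[-4.7562]
Step 6: x=[9.5483] v=[-5.3180]
Step 7: x=[8.9792] v=[-5.6907]
Step 8: x=[8.3931] v=[-5.8611]
Step 9: x=[7.8108] v=[-5.8231]
Step 10: x=[7.2530] v=[-5.5781]
Step 11: x=[6.7395] v=[-5.1347]
Step 12: x=[6.2886] v=[-4.5087]
Step 13: x=[5.9164] v=[-3.7224]
Step 14: x=[5.6360] v=[-2.8038]
Step 15: x=[5.4575] v=[-1.7855]
Step 16: x=[5.3871] v=[-0.7037]
Step 17: x=[5.4274] v=[0.4031]
First v>=0 after going negative at step 17, time=1.7000

Answer: 1.7000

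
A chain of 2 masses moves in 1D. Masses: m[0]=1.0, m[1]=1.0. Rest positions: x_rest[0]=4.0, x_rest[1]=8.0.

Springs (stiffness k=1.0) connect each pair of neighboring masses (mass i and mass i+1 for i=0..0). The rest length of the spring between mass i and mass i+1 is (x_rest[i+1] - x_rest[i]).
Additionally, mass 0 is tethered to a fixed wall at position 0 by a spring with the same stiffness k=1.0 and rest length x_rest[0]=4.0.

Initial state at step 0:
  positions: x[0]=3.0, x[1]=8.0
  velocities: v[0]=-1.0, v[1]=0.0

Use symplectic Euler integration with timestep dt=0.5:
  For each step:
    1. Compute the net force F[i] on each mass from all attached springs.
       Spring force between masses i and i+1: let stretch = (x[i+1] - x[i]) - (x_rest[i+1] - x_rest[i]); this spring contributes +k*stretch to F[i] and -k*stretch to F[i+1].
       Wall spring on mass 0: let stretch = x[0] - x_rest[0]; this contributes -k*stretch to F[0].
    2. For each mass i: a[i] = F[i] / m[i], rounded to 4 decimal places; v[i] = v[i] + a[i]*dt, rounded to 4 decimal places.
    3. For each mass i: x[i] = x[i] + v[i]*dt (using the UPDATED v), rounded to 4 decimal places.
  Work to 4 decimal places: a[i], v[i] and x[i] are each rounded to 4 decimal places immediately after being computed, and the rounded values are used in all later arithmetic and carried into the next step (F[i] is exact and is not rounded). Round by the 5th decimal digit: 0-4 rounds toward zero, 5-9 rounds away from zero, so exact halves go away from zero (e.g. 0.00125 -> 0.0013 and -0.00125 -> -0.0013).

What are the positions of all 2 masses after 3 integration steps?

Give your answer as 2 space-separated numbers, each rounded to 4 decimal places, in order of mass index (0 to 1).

Step 0: x=[3.0000 8.0000] v=[-1.0000 0.0000]
Step 1: x=[3.0000 7.7500] v=[0.0000 -0.5000]
Step 2: x=[3.4375 7.3125] v=[0.8750 -0.8750]
Step 3: x=[3.9844 6.9063] v=[1.0938 -0.8125]

Answer: 3.9844 6.9063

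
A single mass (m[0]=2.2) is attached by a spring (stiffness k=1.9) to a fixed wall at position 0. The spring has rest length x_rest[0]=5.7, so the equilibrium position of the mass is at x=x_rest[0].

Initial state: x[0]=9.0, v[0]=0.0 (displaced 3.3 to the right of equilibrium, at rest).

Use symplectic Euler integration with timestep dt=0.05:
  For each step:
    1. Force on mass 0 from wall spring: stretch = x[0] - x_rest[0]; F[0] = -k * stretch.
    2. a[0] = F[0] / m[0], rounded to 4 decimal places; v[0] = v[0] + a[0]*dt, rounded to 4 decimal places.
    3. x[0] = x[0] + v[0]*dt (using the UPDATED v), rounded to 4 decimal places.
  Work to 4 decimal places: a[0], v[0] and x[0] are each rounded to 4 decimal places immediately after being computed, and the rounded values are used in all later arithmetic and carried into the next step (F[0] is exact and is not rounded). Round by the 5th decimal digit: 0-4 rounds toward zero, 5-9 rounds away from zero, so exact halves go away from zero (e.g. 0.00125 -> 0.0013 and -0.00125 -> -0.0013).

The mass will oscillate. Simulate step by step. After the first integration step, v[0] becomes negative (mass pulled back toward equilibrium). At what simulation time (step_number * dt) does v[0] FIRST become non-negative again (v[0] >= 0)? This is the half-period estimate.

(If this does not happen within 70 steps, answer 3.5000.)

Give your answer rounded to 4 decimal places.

Step 0: x=[9.0000] v=[0.0000]
Step 1: x=[8.9929] v=[-0.1425]
Step 2: x=[8.9787] v=[-0.2847]
Step 3: x=[8.9574] v=[-0.4263]
Step 4: x=[8.9291] v=[-0.5670]
Step 5: x=[8.8938] v=[-0.7064]
Step 6: x=[8.8516] v=[-0.8443]
Step 7: x=[8.8026] v=[-0.9804]
Step 8: x=[8.7469] v=[-1.1144]
Step 9: x=[8.6846] v=[-1.2460]
Step 10: x=[8.6159] v=[-1.3749]
Step 11: x=[8.5409] v=[-1.5008]
Step 12: x=[8.4597] v=[-1.6235]
Step 13: x=[8.3726] v=[-1.7427]
Step 14: x=[8.2797] v=[-1.8581]
Step 15: x=[8.1812] v=[-1.9695]
Step 16: x=[8.0774] v=[-2.0766]
Step 17: x=[7.9684] v=[-2.1793]
Step 18: x=[7.8545] v=[-2.2773]
Step 19: x=[7.7360] v=[-2.3703]
Step 20: x=[7.6131] v=[-2.4582]
Step 21: x=[7.4861] v=[-2.5408]
Step 22: x=[7.3552] v=[-2.6179]
Step 23: x=[7.2207] v=[-2.6894]
Step 24: x=[7.0829] v=[-2.7551]
Step 25: x=[6.9422] v=[-2.8148]
Step 26: x=[6.7988] v=[-2.8684]
Step 27: x=[6.6530] v=[-2.9159]
Step 28: x=[6.5051] v=[-2.9571]
Step 29: x=[6.3555] v=[-2.9919]
Step 30: x=[6.2045] v=[-3.0202]
Step 31: x=[6.0524] v=[-3.0420]
Step 32: x=[5.8995] v=[-3.0572]
Step 33: x=[5.7462] v=[-3.0658]
Step 34: x=[5.5928] v=[-3.0678]
Step 35: x=[5.4396] v=[-3.0632]
Step 36: x=[5.2870] v=[-3.0520]
Step 37: x=[5.1353] v=[-3.0342]
Step 38: x=[4.9848] v=[-3.0098]
Step 39: x=[4.8359] v=[-2.9789]
Step 40: x=[4.6888] v=[-2.9416]
Step 41: x=[4.5439] v=[-2.8979]
Step 42: x=[4.4015] v=[-2.8480]
Step 43: x=[4.2619] v=[-2.7919]
Step 44: x=[4.1254] v=[-2.7298]
Step 45: x=[3.9923] v=[-2.6618]
Step 46: x=[3.8629] v=[-2.5881]
Step 47: x=[3.7375] v=[-2.5088]
Step 48: x=[3.6163] v=[-2.4241]
Step 49: x=[3.4996] v=[-2.3341]
Step 50: x=[3.3876] v=[-2.2391]
Step 51: x=[3.2806] v=[-2.1392]
Step 52: x=[3.1789] v=[-2.0347]
Step 53: x=[3.0826] v=[-1.9258]
Step 54: x=[2.9920] v=[-1.8128]
Step 55: x=[2.9072] v=[-1.6959]
Step 56: x=[2.8284] v=[-1.5753]
Step 57: x=[2.7558] v=[-1.4513]
Step 58: x=[2.6896] v=[-1.3242]
Step 59: x=[2.6299] v=[-1.1942]
Step 60: x=[2.5768] v=[-1.0616]
Step 61: x=[2.5305] v=[-0.9267]
Step 62: x=[2.4910] v=[-0.7898]
Step 63: x=[2.4584] v=[-0.6512]
Step 64: x=[2.4328] v=[-0.5112]
Step 65: x=[2.4143] v=[-0.3701]
Step 66: x=[2.4029] v=[-0.2282]
Step 67: x=[2.3986] v=[-0.0858]
Step 68: x=[2.4014] v=[0.0568]
First v>=0 after going negative at step 68, time=3.4000

Answer: 3.4000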